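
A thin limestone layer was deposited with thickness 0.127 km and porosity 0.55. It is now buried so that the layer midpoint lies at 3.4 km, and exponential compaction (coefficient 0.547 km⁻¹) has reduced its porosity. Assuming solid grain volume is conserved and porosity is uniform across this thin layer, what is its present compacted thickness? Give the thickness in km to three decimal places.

Porosity at 3.4 km: phi = 0.55·exp(−0.547×3.4) = 0.0856
Solid-volume conservation: h(1−phi) = h₀(1−phi₀) ⇒ h = h₀·(1−phi₀)/(1−phi)
h = 0.127 × (1 − 0.55)/(1 − 0.0856) = 0.127 × 0.4921 = 0.0625 km

0.063 km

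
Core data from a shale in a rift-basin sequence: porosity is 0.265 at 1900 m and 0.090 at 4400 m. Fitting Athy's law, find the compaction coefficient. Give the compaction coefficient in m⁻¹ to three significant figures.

0.000432 m⁻¹

Working in km (1 km = 1000 m; k in km⁻¹ = k in m⁻¹ × 1000):
Athy: φ(Z) = φ₀ e^(−kZ) ⇒ φ₁/φ₂ = e^{k(Z₂−Z₁)} ⇒ k = ln(φ₁/φ₂)/(Z₂−Z₁)
k = ln(0.265/0.09) / (4.4 − 1.9) = ln(2.944) / 2.5 = 1.0799 / 2.5 = 0.432 km⁻¹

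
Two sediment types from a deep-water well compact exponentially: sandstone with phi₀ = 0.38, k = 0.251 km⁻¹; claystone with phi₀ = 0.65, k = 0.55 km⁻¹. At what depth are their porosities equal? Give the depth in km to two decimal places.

Set phi₀ₐ e^(−kₐZ) = phi₀ᵦ e^(−kᵦZ) ⇒ ln(phi₀ₐ/phi₀ᵦ) = (kₐ − kᵦ)·Z
Z = ln(0.38/0.65) / (0.251 − 0.55) = -0.5368 / -0.299 = 1.795 km

1.80 km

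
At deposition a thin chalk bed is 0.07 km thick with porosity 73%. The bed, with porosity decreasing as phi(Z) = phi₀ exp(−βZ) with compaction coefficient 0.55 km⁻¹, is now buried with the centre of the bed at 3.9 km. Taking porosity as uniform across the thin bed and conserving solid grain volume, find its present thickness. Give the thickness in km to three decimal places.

0.021 km

Porosity at 3.9 km: phi = 0.73·exp(−0.55×3.9) = 0.0855
Solid-volume conservation: h(1−phi) = h₀(1−phi₀) ⇒ h = h₀·(1−phi₀)/(1−phi)
h = 0.07 × (1 − 0.73)/(1 − 0.0855) = 0.07 × 0.2952 = 0.0207 km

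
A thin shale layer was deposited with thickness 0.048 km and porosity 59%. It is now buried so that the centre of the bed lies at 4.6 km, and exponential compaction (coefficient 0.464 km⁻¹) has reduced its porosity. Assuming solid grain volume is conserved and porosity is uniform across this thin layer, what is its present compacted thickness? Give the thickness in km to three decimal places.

0.021 km

Porosity at 4.6 km: n = 0.59·exp(−0.464×4.6) = 0.0698
Solid-volume conservation: h(1−n) = h₀(1−n₀) ⇒ h = h₀·(1−n₀)/(1−n)
h = 0.048 × (1 − 0.59)/(1 − 0.0698) = 0.048 × 0.4408 = 0.0212 km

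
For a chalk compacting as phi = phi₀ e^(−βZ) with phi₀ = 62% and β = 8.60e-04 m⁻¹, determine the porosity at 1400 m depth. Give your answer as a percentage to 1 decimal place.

18.6%

Working in km (1 km = 1000 m; β in km⁻¹ = β in m⁻¹ × 1000):
phi = phi₀·exp(−β·Z) = 0.62 × exp(−0.86 × 1.4) = 0.62 × exp(−1.204)
  = 0.62 × 0.3000 = 0.1860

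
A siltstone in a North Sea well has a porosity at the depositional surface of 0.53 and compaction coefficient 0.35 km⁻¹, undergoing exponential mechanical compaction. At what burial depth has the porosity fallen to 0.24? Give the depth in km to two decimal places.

Invert Athy's law: z = ln(phi₀/phi) / k
z = ln(0.53/0.24) / 0.35 = ln(2.208) / 0.35 = 0.7922 / 0.35 = 2.264 km

2.26 km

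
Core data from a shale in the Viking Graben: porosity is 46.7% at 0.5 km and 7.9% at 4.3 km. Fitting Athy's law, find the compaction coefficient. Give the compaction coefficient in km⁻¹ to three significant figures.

0.468 km⁻¹

Athy: phi(d) = phi₀ e^(−cd) ⇒ phi₁/phi₂ = e^{c(d₂−d₁)} ⇒ c = ln(phi₁/phi₂)/(d₂−d₁)
c = ln(0.467/0.079) / (4.3 − 0.5) = ln(5.911) / 3.8 = 1.7769 / 3.8 = 0.4676 km⁻¹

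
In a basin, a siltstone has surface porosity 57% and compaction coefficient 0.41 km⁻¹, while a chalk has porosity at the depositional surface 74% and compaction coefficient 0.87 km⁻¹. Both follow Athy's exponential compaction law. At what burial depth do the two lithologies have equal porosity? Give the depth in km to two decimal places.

0.57 km

Set n₀ₐ e^(−kₐz) = n₀ᵦ e^(−kᵦz) ⇒ ln(n₀ₐ/n₀ᵦ) = (kₐ − kᵦ)·z
z = ln(0.57/0.74) / (0.41 − 0.87) = -0.2610 / -0.46 = 0.567 km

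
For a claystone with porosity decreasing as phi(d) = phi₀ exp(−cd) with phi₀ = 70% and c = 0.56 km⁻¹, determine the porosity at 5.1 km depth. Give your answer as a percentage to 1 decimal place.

phi = phi₀·exp(−c·d) = 0.7 × exp(−0.56 × 5.1) = 0.7 × exp(−2.856)
  = 0.7 × 0.0575 = 0.0402

4.0%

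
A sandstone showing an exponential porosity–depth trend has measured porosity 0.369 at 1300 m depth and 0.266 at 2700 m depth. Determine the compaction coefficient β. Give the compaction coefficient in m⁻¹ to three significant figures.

0.000234 m⁻¹

Working in km (1 km = 1000 m; β in km⁻¹ = β in m⁻¹ × 1000):
Athy: phi(Z) = phi₀ e^(−βZ) ⇒ phi₁/phi₂ = e^{β(Z₂−Z₁)} ⇒ β = ln(phi₁/phi₂)/(Z₂−Z₁)
β = ln(0.369/0.266) / (2.7 − 1.3) = ln(1.387) / 1.4 = 0.3273 / 1.4 = 0.2338 km⁻¹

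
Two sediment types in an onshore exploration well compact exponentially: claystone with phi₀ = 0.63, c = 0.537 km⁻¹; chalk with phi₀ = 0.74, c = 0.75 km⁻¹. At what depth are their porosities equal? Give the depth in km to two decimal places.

Set phi₀ₐ e^(−cₐd) = phi₀ᵦ e^(−cᵦd) ⇒ ln(phi₀ₐ/phi₀ᵦ) = (cₐ − cᵦ)·d
d = ln(0.63/0.74) / (0.537 − 0.75) = -0.1609 / -0.213 = 0.756 km

0.76 km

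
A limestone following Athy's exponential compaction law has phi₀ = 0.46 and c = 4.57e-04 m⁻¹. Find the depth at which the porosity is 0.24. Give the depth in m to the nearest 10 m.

1420 m

Working in km (1 km = 1000 m; c in km⁻¹ = c in m⁻¹ × 1000):
Invert Athy's law: z = ln(phi₀/phi) / c
z = ln(0.46/0.24) / 0.457 = ln(1.917) / 0.457 = 0.6506 / 0.457 = 1.424 km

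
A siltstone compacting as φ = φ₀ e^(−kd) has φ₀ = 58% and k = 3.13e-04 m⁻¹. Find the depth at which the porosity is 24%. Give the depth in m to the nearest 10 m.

2820 m

Working in km (1 km = 1000 m; k in km⁻¹ = k in m⁻¹ × 1000):
Invert Athy's law: d = ln(φ₀/φ) / k
d = ln(0.58/0.24) / 0.313 = ln(2.417) / 0.313 = 0.8824 / 0.313 = 2.819 km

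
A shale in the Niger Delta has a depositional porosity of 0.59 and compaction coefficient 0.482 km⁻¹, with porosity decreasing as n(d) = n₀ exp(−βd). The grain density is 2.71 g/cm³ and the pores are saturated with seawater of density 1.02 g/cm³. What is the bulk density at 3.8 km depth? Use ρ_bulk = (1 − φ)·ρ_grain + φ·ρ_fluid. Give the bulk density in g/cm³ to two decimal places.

Porosity at depth: n = 0.59·exp(−0.482×3.8) = 0.59×0.1602 = 0.0945
Bulk density: ρ_b = (1−n)ρ_g + n·ρ_f = 0.9055×2.71 + 0.0945×1.02
       = 2.454 + 0.096 = 2.550 g/cm³

2.55 g/cm³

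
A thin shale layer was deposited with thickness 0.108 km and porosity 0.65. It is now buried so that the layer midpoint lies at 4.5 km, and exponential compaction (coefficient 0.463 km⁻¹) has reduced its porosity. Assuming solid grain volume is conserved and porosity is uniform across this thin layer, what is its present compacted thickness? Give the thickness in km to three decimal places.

Porosity at 4.5 km: n = 0.65·exp(−0.463×4.5) = 0.0809
Solid-volume conservation: h(1−n) = h₀(1−n₀) ⇒ h = h₀·(1−n₀)/(1−n)
h = 0.108 × (1 − 0.65)/(1 − 0.0809) = 0.108 × 0.3808 = 0.0411 km

0.041 km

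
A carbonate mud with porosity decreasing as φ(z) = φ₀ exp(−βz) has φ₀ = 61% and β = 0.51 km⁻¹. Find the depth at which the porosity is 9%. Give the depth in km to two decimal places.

3.75 km

Invert Athy's law: z = ln(φ₀/φ) / β
z = ln(0.61/0.09) / 0.51 = ln(6.778) / 0.51 = 1.9136 / 0.51 = 3.752 km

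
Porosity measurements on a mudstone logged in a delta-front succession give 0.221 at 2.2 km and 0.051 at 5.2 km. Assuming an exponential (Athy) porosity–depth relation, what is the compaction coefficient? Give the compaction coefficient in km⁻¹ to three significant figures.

0.489 km⁻¹

Athy: φ(Z) = φ₀ e^(−βZ) ⇒ φ₁/φ₂ = e^{β(Z₂−Z₁)} ⇒ β = ln(φ₁/φ₂)/(Z₂−Z₁)
β = ln(0.221/0.051) / (5.2 − 2.2) = ln(4.333) / 3 = 1.4663 / 3 = 0.4888 km⁻¹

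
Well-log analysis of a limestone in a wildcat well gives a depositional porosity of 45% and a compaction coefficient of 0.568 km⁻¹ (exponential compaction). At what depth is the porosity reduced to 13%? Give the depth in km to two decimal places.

2.19 km

Invert Athy's law: z = ln(φ₀/φ) / k
z = ln(0.45/0.13) / 0.568 = ln(3.462) / 0.568 = 1.2417 / 0.568 = 2.186 km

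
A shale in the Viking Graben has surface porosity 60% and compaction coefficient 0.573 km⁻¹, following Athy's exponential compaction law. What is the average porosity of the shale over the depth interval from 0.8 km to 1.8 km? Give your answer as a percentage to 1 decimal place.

⟨φ⟩ = (1/(z₂−z₁)) ∫ φ₀ e^(−kz) dz = φ₀·(e^(−k·z₁) − e^(−k·z₂)) / (k·(z₂−z₁))
e^(−0.573×0.8) = 0.6323; e^(−0.573×1.8) = 0.3565
⟨φ⟩ = 0.6 × (0.6323 − 0.3565) / (0.573 × 1) = 0.6 × 0.4813 = 0.2888

28.9%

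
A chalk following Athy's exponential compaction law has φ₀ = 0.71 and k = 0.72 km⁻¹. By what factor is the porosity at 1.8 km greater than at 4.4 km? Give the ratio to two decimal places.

6.50

φ(d₁)/φ(d₂) = e^(−k·d₁)/e^(−k·d₂) = e^{k(d₂−d₁)}
= exp(0.72 × 2.6) = exp(1.872) = 6.5013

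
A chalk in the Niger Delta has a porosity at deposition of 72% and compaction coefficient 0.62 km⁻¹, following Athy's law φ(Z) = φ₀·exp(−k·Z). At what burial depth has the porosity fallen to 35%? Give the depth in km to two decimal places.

Invert Athy's law: Z = ln(φ₀/φ) / k
Z = ln(0.72/0.35) / 0.62 = ln(2.057) / 0.62 = 0.7213 / 0.62 = 1.163 km

1.16 km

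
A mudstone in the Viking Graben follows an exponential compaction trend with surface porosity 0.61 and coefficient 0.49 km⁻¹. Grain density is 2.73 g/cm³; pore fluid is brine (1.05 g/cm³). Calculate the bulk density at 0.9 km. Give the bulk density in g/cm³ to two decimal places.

Porosity at depth: φ = 0.61·exp(−0.49×0.9) = 0.61×0.6434 = 0.3925
Bulk density: ρ_b = (1−φ)ρ_g + φ·ρ_f = 0.6075×2.73 + 0.3925×1.05
       = 1.659 + 0.412 = 2.071 g/cm³

2.07 g/cm³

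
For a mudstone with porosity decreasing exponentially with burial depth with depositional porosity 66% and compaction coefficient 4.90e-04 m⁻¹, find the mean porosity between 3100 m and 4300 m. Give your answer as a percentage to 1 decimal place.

Working in km (1 km = 1000 m; β in km⁻¹ = β in m⁻¹ × 1000):
⟨φ⟩ = (1/(Z₂−Z₁)) ∫ φ₀ e^(−βZ) dZ = φ₀·(e^(−β·Z₁) − e^(−β·Z₂)) / (β·(Z₂−Z₁))
e^(−0.49×3.1) = 0.2189; e^(−0.49×4.3) = 0.1216
⟨φ⟩ = 0.66 × (0.2189 − 0.1216) / (0.49 × 1.2) = 0.66 × 0.1655 = 0.1092

10.9%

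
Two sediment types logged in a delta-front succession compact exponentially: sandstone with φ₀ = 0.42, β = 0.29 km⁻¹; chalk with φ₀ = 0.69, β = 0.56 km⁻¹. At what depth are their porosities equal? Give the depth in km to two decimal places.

1.84 km

Set φ₀ₐ e^(−βₐZ) = φ₀ᵦ e^(−βᵦZ) ⇒ ln(φ₀ₐ/φ₀ᵦ) = (βₐ − βᵦ)·Z
Z = ln(0.42/0.69) / (0.29 − 0.56) = -0.4964 / -0.27 = 1.839 km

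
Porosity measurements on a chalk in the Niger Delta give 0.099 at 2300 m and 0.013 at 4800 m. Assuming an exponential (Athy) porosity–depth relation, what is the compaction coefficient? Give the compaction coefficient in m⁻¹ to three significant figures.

0.000812 m⁻¹

Working in km (1 km = 1000 m; β in km⁻¹ = β in m⁻¹ × 1000):
Athy: φ(Z) = φ₀ e^(−βZ) ⇒ φ₁/φ₂ = e^{β(Z₂−Z₁)} ⇒ β = ln(φ₁/φ₂)/(Z₂−Z₁)
β = ln(0.099/0.013) / (4.8 − 2.3) = ln(7.615) / 2.5 = 2.0302 / 2.5 = 0.8121 km⁻¹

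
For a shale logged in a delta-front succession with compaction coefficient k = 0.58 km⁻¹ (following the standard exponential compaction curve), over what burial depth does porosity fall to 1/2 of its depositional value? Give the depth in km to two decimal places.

phi/phi₀ = 1/2 ⇒ exp(−k·d) = 1/2 ⇒ d = ln(2) / k
d = 0.6931 / 0.58 = 1.195 km

1.20 km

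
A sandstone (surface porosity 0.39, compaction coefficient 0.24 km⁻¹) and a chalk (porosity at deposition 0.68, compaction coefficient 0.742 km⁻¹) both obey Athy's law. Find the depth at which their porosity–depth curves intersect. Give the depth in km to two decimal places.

Set phi₀ₐ e^(−cₐd) = phi₀ᵦ e^(−cᵦd) ⇒ ln(phi₀ₐ/phi₀ᵦ) = (cₐ − cᵦ)·d
d = ln(0.39/0.68) / (0.24 − 0.742) = -0.5559 / -0.502 = 1.107 km

1.11 km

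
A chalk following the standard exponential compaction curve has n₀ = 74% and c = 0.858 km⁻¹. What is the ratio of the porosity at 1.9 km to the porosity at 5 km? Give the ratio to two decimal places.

n(d₁)/n(d₂) = e^(−c·d₁)/e^(−c·d₂) = e^{c(d₂−d₁)}
= exp(0.858 × 3.1) = exp(2.66) = 14.2934

14.29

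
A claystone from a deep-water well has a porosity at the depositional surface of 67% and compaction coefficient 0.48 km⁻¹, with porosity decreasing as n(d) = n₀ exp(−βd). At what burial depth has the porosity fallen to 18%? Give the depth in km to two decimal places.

2.74 km

Invert Athy's law: d = ln(n₀/n) / β
d = ln(0.67/0.18) / 0.48 = ln(3.722) / 0.48 = 1.3143 / 0.48 = 2.738 km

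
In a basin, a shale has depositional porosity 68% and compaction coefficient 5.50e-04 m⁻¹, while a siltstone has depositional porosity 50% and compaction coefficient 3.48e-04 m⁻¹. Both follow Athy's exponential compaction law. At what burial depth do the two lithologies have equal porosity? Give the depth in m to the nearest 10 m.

1520 m

Working in km (1 km = 1000 m; β in km⁻¹ = β in m⁻¹ × 1000):
Set n₀ₐ e^(−βₐZ) = n₀ᵦ e^(−βᵦZ) ⇒ ln(n₀ₐ/n₀ᵦ) = (βₐ − βᵦ)·Z
Z = ln(0.68/0.5) / (0.55 − 0.348) = 0.3075 / 0.202 = 1.522 km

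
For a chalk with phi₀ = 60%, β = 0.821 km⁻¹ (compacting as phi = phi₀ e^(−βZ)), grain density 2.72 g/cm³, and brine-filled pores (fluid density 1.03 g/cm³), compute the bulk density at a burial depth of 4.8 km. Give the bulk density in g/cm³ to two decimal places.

2.70 g/cm³

Porosity at depth: phi = 0.6·exp(−0.821×4.8) = 0.6×0.0194 = 0.0117
Bulk density: ρ_b = (1−phi)ρ_g + phi·ρ_f = 0.9883×2.72 + 0.0117×1.03
       = 2.688 + 0.012 = 2.700 g/cm³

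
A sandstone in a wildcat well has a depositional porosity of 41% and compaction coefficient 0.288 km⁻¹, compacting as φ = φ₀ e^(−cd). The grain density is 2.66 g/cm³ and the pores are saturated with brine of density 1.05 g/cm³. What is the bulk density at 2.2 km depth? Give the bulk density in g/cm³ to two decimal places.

2.31 g/cm³

Porosity at depth: φ = 0.41·exp(−0.288×2.2) = 0.41×0.5307 = 0.2176
Bulk density: ρ_b = (1−φ)ρ_g + φ·ρ_f = 0.7824×2.66 + 0.2176×1.05
       = 2.081 + 0.228 = 2.310 g/cm³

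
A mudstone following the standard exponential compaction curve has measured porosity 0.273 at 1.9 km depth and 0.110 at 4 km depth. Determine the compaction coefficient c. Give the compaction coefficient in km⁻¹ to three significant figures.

0.433 km⁻¹

Athy: phi(Z) = phi₀ e^(−cZ) ⇒ phi₁/phi₂ = e^{c(Z₂−Z₁)} ⇒ c = ln(phi₁/phi₂)/(Z₂−Z₁)
c = ln(0.273/0.11) / (4 − 1.9) = ln(2.482) / 2.1 = 0.9090 / 2.1 = 0.4329 km⁻¹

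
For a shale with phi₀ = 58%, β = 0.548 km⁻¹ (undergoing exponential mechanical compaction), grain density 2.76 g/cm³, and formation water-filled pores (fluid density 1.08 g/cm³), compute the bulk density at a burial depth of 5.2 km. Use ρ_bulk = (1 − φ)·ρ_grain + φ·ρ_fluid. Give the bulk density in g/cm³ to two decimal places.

Porosity at depth: phi = 0.58·exp(−0.548×5.2) = 0.58×0.0579 = 0.0336
Bulk density: ρ_b = (1−phi)ρ_g + phi·ρ_f = 0.9664×2.76 + 0.0336×1.08
       = 2.667 + 0.036 = 2.704 g/cm³

2.70 g/cm³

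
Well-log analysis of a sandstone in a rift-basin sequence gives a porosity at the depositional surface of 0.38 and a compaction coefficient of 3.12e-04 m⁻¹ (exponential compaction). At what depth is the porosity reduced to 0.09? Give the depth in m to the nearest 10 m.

Working in km (1 km = 1000 m; β in km⁻¹ = β in m⁻¹ × 1000):
Invert Athy's law: z = ln(φ₀/φ) / β
z = ln(0.38/0.09) / 0.312 = ln(4.222) / 0.312 = 1.4404 / 0.312 = 4.617 km

4620 m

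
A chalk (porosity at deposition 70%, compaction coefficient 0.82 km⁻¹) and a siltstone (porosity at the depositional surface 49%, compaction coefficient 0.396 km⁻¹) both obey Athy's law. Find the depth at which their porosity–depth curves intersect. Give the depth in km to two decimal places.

Set n₀ₐ e^(−cₐz) = n₀ᵦ e^(−cᵦz) ⇒ ln(n₀ₐ/n₀ᵦ) = (cₐ − cᵦ)·z
z = ln(0.7/0.49) / (0.82 − 0.396) = 0.3567 / 0.424 = 0.841 km

0.84 km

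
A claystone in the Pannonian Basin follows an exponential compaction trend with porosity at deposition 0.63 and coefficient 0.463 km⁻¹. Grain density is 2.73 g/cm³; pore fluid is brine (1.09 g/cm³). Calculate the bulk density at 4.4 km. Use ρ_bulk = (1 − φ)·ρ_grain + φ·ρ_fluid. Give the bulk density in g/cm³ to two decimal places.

Porosity at depth: φ = 0.63·exp(−0.463×4.4) = 0.63×0.1304 = 0.0821
Bulk density: ρ_b = (1−φ)ρ_g + φ·ρ_f = 0.9179×2.73 + 0.0821×1.09
       = 2.506 + 0.090 = 2.595 g/cm³

2.60 g/cm³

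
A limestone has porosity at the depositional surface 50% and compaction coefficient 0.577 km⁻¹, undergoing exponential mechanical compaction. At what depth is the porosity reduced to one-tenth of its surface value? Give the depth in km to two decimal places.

n/n₀ = 1/10 ⇒ exp(−k·d) = 1/10 ⇒ d = ln(10) / k
d = 2.3026 / 0.577 = 3.991 km

3.99 km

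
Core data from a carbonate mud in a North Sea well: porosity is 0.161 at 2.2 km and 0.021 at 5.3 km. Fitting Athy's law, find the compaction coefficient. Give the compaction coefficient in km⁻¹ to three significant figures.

Athy: φ(z) = φ₀ e^(−kz) ⇒ φ₁/φ₂ = e^{k(z₂−z₁)} ⇒ k = ln(φ₁/φ₂)/(z₂−z₁)
k = ln(0.161/0.021) / (5.3 − 2.2) = ln(7.667) / 3.1 = 2.0369 / 3.1 = 0.6571 km⁻¹

0.657 km⁻¹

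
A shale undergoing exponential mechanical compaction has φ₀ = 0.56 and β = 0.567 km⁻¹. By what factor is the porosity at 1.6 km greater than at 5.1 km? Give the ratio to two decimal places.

φ(z₁)/φ(z₂) = e^(−β·z₁)/e^(−β·z₂) = e^{β(z₂−z₁)}
= exp(0.567 × 3.5) = exp(1.984) = 7.2754

7.28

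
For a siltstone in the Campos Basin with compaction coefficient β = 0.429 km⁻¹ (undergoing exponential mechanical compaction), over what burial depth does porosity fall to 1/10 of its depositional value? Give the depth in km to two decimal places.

φ/φ₀ = 1/10 ⇒ exp(−β·d) = 1/10 ⇒ d = ln(10) / β
d = 2.3026 / 0.429 = 5.367 km

5.37 km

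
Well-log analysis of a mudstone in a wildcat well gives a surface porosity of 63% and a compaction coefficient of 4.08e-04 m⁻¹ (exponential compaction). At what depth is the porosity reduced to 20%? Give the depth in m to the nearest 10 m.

2810 m

Working in km (1 km = 1000 m; c in km⁻¹ = c in m⁻¹ × 1000):
Invert Athy's law: d = ln(phi₀/phi) / c
d = ln(0.63/0.2) / 0.408 = ln(3.15) / 0.408 = 1.1474 / 0.408 = 2.812 km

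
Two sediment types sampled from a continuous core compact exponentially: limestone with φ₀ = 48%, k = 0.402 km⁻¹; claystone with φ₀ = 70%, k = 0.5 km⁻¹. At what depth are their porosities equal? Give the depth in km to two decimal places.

Set φ₀ₐ e^(−kₐd) = φ₀ᵦ e^(−kᵦd) ⇒ ln(φ₀ₐ/φ₀ᵦ) = (kₐ − kᵦ)·d
d = ln(0.48/0.7) / (0.402 − 0.5) = -0.3773 / -0.098 = 3.850 km

3.85 km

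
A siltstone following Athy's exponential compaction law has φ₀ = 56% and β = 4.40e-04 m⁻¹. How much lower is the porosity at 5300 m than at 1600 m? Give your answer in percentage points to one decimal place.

Working in km (1 km = 1000 m; β in km⁻¹ = β in m⁻¹ × 1000):
φ(1.6) = 0.56·e^(−0.44×1.6) = 0.2770
φ(5.3) = 0.56·e^(−0.44×5.3) = 0.0544
Δφ = 0.2770 − 0.0544 = 0.2226

22.3 percentage points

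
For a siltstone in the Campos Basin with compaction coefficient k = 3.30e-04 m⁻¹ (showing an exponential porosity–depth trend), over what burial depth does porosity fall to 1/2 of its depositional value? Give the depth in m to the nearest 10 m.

Working in km (1 km = 1000 m; k in km⁻¹ = k in m⁻¹ × 1000):
n/n₀ = 1/2 ⇒ exp(−k·Z) = 1/2 ⇒ Z = ln(2) / k
Z = 0.6931 / 0.33 = 2.100 km

2100 m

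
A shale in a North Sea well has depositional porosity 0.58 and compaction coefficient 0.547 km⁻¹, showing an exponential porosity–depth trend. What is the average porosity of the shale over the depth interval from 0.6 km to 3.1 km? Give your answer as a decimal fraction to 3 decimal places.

0.228

⟨n⟩ = (1/(d₂−d₁)) ∫ n₀ e^(−kd) dd = n₀·(e^(−k·d₁) − e^(−k·d₂)) / (k·(d₂−d₁))
e^(−0.547×0.6) = 0.7202; e^(−0.547×3.1) = 0.1835
⟨n⟩ = 0.58 × (0.7202 − 0.1835) / (0.547 × 2.5) = 0.58 × 0.3925 = 0.2277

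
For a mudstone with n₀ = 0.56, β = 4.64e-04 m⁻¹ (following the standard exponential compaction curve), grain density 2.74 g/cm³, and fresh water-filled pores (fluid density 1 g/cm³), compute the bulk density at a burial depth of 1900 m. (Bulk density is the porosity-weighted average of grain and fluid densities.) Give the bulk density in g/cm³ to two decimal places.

Working in km (1 km = 1000 m; β in km⁻¹ = β in m⁻¹ × 1000):
Porosity at depth: n = 0.56·exp(−0.464×1.9) = 0.56×0.4141 = 0.2319
Bulk density: ρ_b = (1−n)ρ_g + n·ρ_f = 0.7681×2.74 + 0.2319×1
       = 2.105 + 0.232 = 2.336 g/cm³

2.34 g/cm³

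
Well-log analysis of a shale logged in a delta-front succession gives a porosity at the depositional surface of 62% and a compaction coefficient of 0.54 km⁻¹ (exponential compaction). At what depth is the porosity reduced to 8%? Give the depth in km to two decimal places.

3.79 km

Invert Athy's law: z = ln(φ₀/φ) / c
z = ln(0.62/0.08) / 0.54 = ln(7.75) / 0.54 = 2.0477 / 0.54 = 3.792 km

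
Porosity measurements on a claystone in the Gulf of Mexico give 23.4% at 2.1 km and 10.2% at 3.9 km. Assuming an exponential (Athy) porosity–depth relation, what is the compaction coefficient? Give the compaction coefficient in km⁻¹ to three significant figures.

0.461 km⁻¹

Athy: n(z) = n₀ e^(−kz) ⇒ n₁/n₂ = e^{k(z₂−z₁)} ⇒ k = ln(n₁/n₂)/(z₂−z₁)
k = ln(0.234/0.102) / (3.9 − 2.1) = ln(2.294) / 1.8 = 0.8303 / 1.8 = 0.4613 km⁻¹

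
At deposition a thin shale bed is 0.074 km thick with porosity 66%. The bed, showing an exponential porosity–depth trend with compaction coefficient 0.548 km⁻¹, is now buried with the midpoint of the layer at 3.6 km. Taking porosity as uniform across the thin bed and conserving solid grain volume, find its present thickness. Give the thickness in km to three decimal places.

0.028 km

Porosity at 3.6 km: phi = 0.66·exp(−0.548×3.6) = 0.0918
Solid-volume conservation: h(1−phi) = h₀(1−phi₀) ⇒ h = h₀·(1−phi₀)/(1−phi)
h = 0.074 × (1 − 0.66)/(1 − 0.0918) = 0.074 × 0.3744 = 0.0277 km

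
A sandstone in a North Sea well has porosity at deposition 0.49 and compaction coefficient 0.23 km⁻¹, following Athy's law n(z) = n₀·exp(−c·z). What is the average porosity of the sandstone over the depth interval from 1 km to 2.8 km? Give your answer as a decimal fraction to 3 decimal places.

0.319

⟨n⟩ = (1/(z₂−z₁)) ∫ n₀ e^(−cz) dz = n₀·(e^(−c·z₁) − e^(−c·z₂)) / (c·(z₂−z₁))
e^(−0.23×1) = 0.7945; e^(−0.23×2.8) = 0.5252
⟨n⟩ = 0.49 × (0.7945 − 0.5252) / (0.23 × 1.8) = 0.49 × 0.6506 = 0.3188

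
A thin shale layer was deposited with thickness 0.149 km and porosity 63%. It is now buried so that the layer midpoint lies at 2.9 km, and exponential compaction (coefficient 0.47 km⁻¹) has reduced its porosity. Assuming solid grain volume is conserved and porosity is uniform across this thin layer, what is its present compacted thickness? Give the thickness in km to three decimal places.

0.066 km

Porosity at 2.9 km: phi = 0.63·exp(−0.47×2.9) = 0.1612
Solid-volume conservation: h(1−phi) = h₀(1−phi₀) ⇒ h = h₀·(1−phi₀)/(1−phi)
h = 0.149 × (1 − 0.63)/(1 − 0.1612) = 0.149 × 0.4411 = 0.0657 km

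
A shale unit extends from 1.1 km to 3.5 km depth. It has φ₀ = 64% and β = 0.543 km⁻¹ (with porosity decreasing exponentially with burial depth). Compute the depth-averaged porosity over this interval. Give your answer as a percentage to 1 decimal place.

19.7%

⟨φ⟩ = (1/(d₂−d₁)) ∫ φ₀ e^(−βd) dd = φ₀·(e^(−β·d₁) − e^(−β·d₂)) / (β·(d₂−d₁))
e^(−0.543×1.1) = 0.5503; e^(−0.543×3.5) = 0.1495
⟨φ⟩ = 0.64 × (0.5503 − 0.1495) / (0.543 × 2.4) = 0.64 × 0.3076 = 0.1968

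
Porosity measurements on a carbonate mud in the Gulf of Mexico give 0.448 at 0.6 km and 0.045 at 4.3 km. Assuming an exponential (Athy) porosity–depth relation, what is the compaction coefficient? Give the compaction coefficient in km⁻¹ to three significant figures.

0.621 km⁻¹

Athy: phi(Z) = phi₀ e^(−βZ) ⇒ phi₁/phi₂ = e^{β(Z₂−Z₁)} ⇒ β = ln(phi₁/phi₂)/(Z₂−Z₁)
β = ln(0.448/0.045) / (4.3 − 0.6) = ln(9.956) / 3.7 = 2.2981 / 3.7 = 0.6211 km⁻¹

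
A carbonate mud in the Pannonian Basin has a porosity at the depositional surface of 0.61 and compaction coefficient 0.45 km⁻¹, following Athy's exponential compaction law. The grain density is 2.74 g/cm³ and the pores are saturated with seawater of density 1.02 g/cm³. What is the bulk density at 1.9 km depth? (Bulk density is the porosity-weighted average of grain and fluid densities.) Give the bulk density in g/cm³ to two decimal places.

Porosity at depth: n = 0.61·exp(−0.45×1.9) = 0.61×0.4253 = 0.2594
Bulk density: ρ_b = (1−n)ρ_g + n·ρ_f = 0.7406×2.74 + 0.2594×1.02
       = 2.029 + 0.265 = 2.294 g/cm³

2.29 g/cm³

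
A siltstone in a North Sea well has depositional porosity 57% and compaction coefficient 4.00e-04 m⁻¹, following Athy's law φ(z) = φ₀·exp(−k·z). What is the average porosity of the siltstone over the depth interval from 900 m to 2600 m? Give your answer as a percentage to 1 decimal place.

28.9%

Working in km (1 km = 1000 m; k in km⁻¹ = k in m⁻¹ × 1000):
⟨φ⟩ = (1/(z₂−z₁)) ∫ φ₀ e^(−kz) dz = φ₀·(e^(−k·z₁) − e^(−k·z₂)) / (k·(z₂−z₁))
e^(−0.4×0.9) = 0.6977; e^(−0.4×2.6) = 0.3535
⟨φ⟩ = 0.57 × (0.6977 − 0.3535) / (0.4 × 1.7) = 0.57 × 0.5062 = 0.2885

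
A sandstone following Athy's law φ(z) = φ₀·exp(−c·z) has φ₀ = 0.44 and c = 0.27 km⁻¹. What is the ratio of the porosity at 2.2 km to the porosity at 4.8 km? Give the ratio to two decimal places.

2.02

φ(z₁)/φ(z₂) = e^(−c·z₁)/e^(−c·z₂) = e^{c(z₂−z₁)}
= exp(0.27 × 2.6) = exp(0.702) = 2.0178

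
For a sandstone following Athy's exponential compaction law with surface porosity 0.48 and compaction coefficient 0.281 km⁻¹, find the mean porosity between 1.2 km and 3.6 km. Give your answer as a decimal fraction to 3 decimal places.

0.249

⟨n⟩ = (1/(d₂−d₁)) ∫ n₀ e^(−kd) dd = n₀·(e^(−k·d₁) − e^(−k·d₂)) / (k·(d₂−d₁))
e^(−0.281×1.2) = 0.7138; e^(−0.281×3.6) = 0.3636
⟨n⟩ = 0.48 × (0.7138 − 0.3636) / (0.281 × 2.4) = 0.48 × 0.5192 = 0.2492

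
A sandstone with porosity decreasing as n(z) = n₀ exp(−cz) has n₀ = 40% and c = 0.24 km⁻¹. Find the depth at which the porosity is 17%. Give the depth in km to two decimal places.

3.57 km

Invert Athy's law: z = ln(n₀/n) / c
z = ln(0.4/0.17) / 0.24 = ln(2.353) / 0.24 = 0.8557 / 0.24 = 3.565 km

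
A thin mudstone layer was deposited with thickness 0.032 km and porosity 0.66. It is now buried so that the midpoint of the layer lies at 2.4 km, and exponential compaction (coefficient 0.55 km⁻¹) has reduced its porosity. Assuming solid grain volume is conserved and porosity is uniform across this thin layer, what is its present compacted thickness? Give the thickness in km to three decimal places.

Porosity at 2.4 km: φ = 0.66·exp(−0.55×2.4) = 0.1763
Solid-volume conservation: h(1−φ) = h₀(1−φ₀) ⇒ h = h₀·(1−φ₀)/(1−φ)
h = 0.032 × (1 − 0.66)/(1 − 0.1763) = 0.032 × 0.4128 = 0.0132 km

0.013 km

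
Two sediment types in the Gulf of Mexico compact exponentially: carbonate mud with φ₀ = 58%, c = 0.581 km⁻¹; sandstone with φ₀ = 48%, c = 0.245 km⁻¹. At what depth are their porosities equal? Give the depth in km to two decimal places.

0.56 km

Set φ₀ₐ e^(−cₐz) = φ₀ᵦ e^(−cᵦz) ⇒ ln(φ₀ₐ/φ₀ᵦ) = (cₐ − cᵦ)·z
z = ln(0.58/0.48) / (0.581 − 0.245) = 0.1892 / 0.336 = 0.563 km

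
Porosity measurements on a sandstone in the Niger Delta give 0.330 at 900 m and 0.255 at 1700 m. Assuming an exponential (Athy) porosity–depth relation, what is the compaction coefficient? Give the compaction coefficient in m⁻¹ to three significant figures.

Working in km (1 km = 1000 m; k in km⁻¹ = k in m⁻¹ × 1000):
Athy: n(d) = n₀ e^(−kd) ⇒ n₁/n₂ = e^{k(d₂−d₁)} ⇒ k = ln(n₁/n₂)/(d₂−d₁)
k = ln(0.33/0.255) / (1.7 − 0.9) = ln(1.294) / 0.8 = 0.2578 / 0.8 = 0.3223 km⁻¹

0.000322 m⁻¹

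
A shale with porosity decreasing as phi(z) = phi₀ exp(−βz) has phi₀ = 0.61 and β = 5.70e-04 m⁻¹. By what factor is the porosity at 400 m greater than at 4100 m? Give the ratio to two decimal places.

8.24

Working in km (1 km = 1000 m; β in km⁻¹ = β in m⁻¹ × 1000):
phi(z₁)/phi(z₂) = e^(−β·z₁)/e^(−β·z₂) = e^{β(z₂−z₁)}
= exp(0.57 × 3.7) = exp(2.109) = 8.2400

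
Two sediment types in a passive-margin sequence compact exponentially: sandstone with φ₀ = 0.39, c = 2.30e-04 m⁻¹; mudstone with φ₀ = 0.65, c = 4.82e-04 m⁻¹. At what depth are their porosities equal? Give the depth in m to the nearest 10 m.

Working in km (1 km = 1000 m; c in km⁻¹ = c in m⁻¹ × 1000):
Set φ₀ₐ e^(−cₐz) = φ₀ᵦ e^(−cᵦz) ⇒ ln(φ₀ₐ/φ₀ᵦ) = (cₐ − cᵦ)·z
z = ln(0.39/0.65) / (0.23 − 0.482) = -0.5108 / -0.252 = 2.027 km

2030 m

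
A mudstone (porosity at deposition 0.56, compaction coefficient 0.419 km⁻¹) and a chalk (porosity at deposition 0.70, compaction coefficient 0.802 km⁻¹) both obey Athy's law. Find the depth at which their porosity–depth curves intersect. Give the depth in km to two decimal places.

Set φ₀ₐ e^(−βₐd) = φ₀ᵦ e^(−βᵦd) ⇒ ln(φ₀ₐ/φ₀ᵦ) = (βₐ − βᵦ)·d
d = ln(0.56/0.7) / (0.419 − 0.802) = -0.2231 / -0.383 = 0.583 km

0.58 km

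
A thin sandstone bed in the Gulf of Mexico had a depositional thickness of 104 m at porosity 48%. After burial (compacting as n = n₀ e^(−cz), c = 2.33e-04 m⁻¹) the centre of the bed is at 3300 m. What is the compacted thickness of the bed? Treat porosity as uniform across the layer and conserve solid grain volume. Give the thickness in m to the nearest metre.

Working in km (1 km = 1000 m; c in km⁻¹ = c in m⁻¹ × 1000):
Porosity at 3.3 km: n = 0.48·exp(−0.233×3.3) = 0.2225
Solid-volume conservation: h(1−n) = h₀(1−n₀) ⇒ h = h₀·(1−n₀)/(1−n)
h = 0.104 × (1 − 0.48)/(1 − 0.2225) = 0.104 × 0.6688 = 0.0696 km

70 m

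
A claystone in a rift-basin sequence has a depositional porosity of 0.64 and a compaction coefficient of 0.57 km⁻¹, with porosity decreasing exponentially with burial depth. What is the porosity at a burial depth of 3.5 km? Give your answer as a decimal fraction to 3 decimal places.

0.087

n = n₀·exp(−c·z) = 0.64 × exp(−0.57 × 3.5) = 0.64 × exp(−1.995)
  = 0.64 × 0.1360 = 0.0870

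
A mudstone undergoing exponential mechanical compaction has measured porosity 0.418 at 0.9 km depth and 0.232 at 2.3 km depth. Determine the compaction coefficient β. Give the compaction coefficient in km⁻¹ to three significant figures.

0.421 km⁻¹

Athy: φ(Z) = φ₀ e^(−βZ) ⇒ φ₁/φ₂ = e^{β(Z₂−Z₁)} ⇒ β = ln(φ₁/φ₂)/(Z₂−Z₁)
β = ln(0.418/0.232) / (2.3 − 0.9) = ln(1.802) / 1.4 = 0.5887 / 1.4 = 0.4205 km⁻¹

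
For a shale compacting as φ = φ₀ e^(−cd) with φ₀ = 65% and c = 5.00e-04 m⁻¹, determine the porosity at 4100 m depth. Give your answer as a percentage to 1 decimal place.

Working in km (1 km = 1000 m; c in km⁻¹ = c in m⁻¹ × 1000):
φ = φ₀·exp(−c·d) = 0.65 × exp(−0.5 × 4.1) = 0.65 × exp(−2.05)
  = 0.65 × 0.1287 = 0.0837

8.4%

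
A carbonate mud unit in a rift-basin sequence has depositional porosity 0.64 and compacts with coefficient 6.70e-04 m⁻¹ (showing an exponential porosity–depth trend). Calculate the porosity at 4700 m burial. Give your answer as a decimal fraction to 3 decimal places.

0.027

Working in km (1 km = 1000 m; k in km⁻¹ = k in m⁻¹ × 1000):
φ = φ₀·exp(−k·Z) = 0.64 × exp(−0.67 × 4.7) = 0.64 × exp(−3.149)
  = 0.64 × 0.0429 = 0.0275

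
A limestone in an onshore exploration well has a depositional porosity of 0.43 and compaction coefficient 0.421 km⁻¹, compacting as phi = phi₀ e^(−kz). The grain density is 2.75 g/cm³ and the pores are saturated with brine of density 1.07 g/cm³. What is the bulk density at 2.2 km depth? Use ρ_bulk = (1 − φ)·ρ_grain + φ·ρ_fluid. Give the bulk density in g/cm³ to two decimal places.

Porosity at depth: phi = 0.43·exp(−0.421×2.2) = 0.43×0.3961 = 0.1703
Bulk density: ρ_b = (1−phi)ρ_g + phi·ρ_f = 0.8297×2.75 + 0.1703×1.07
       = 2.282 + 0.182 = 2.464 g/cm³

2.46 g/cm³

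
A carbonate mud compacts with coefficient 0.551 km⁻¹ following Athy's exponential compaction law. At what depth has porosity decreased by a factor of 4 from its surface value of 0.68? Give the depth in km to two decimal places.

n/n₀ = 1/4 ⇒ exp(−k·z) = 1/4 ⇒ z = ln(4) / k
z = 1.3863 / 0.551 = 2.516 km

2.52 km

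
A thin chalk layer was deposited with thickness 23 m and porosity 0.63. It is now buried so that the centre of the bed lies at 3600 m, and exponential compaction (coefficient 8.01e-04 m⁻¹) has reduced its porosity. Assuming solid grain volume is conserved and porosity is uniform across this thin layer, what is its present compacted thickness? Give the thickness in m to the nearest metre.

Working in km (1 km = 1000 m; k in km⁻¹ = k in m⁻¹ × 1000):
Porosity at 3.6 km: φ = 0.63·exp(−0.801×3.6) = 0.0352
Solid-volume conservation: h(1−φ) = h₀(1−φ₀) ⇒ h = h₀·(1−φ₀)/(1−φ)
h = 0.023 × (1 − 0.63)/(1 − 0.0352) = 0.023 × 0.3835 = 0.0088 km

9 m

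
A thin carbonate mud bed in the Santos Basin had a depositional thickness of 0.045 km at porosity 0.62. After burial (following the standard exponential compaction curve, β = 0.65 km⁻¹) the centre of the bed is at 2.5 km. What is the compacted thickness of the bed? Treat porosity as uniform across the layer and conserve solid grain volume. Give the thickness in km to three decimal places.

0.019 km

Porosity at 2.5 km: φ = 0.62·exp(−0.65×2.5) = 0.1221
Solid-volume conservation: h(1−φ) = h₀(1−φ₀) ⇒ h = h₀·(1−φ₀)/(1−φ)
h = 0.045 × (1 − 0.62)/(1 − 0.1221) = 0.045 × 0.4328 = 0.0195 km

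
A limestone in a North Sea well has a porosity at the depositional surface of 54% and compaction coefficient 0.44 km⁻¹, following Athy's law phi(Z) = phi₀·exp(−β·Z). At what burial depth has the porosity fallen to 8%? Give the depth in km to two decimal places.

4.34 km

Invert Athy's law: Z = ln(phi₀/phi) / β
Z = ln(0.54/0.08) / 0.44 = ln(6.75) / 0.44 = 1.9095 / 0.44 = 4.340 km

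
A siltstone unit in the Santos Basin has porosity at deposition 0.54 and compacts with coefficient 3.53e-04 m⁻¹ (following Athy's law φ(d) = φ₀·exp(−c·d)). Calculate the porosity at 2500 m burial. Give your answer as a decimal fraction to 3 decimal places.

0.223

Working in km (1 km = 1000 m; c in km⁻¹ = c in m⁻¹ × 1000):
φ = φ₀·exp(−c·d) = 0.54 × exp(−0.353 × 2.5) = 0.54 × exp(−0.8825)
  = 0.54 × 0.4137 = 0.2234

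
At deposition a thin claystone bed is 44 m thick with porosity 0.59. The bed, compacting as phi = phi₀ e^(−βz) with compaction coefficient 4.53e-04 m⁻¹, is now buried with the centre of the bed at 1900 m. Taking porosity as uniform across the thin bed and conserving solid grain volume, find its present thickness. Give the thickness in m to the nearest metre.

24 m

Working in km (1 km = 1000 m; β in km⁻¹ = β in m⁻¹ × 1000):
Porosity at 1.9 km: phi = 0.59·exp(−0.453×1.9) = 0.2495
Solid-volume conservation: h(1−phi) = h₀(1−phi₀) ⇒ h = h₀·(1−phi₀)/(1−phi)
h = 0.044 × (1 − 0.59)/(1 − 0.2495) = 0.044 × 0.5463 = 0.0240 km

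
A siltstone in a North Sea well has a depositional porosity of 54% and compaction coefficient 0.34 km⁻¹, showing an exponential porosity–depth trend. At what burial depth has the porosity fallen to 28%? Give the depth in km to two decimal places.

Invert Athy's law: d = ln(φ₀/φ) / k
d = ln(0.54/0.28) / 0.34 = ln(1.929) / 0.34 = 0.6568 / 0.34 = 1.932 km

1.93 km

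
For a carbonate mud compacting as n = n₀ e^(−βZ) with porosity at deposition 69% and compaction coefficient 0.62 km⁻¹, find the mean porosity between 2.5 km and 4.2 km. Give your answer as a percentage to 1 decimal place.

9.1%

⟨n⟩ = (1/(Z₂−Z₁)) ∫ n₀ e^(−βZ) dZ = n₀·(e^(−β·Z₁) − e^(−β·Z₂)) / (β·(Z₂−Z₁))
e^(−0.62×2.5) = 0.2122; e^(−0.62×4.2) = 0.0740
⟨n⟩ = 0.69 × (0.2122 − 0.0740) / (0.62 × 1.7) = 0.69 × 0.1312 = 0.0905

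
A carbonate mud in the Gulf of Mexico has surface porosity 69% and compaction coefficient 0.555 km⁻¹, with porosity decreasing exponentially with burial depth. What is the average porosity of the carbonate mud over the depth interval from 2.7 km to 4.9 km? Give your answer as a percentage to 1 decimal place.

8.9%

⟨φ⟩ = (1/(d₂−d₁)) ∫ φ₀ e^(−kd) dd = φ₀·(e^(−k·d₁) − e^(−k·d₂)) / (k·(d₂−d₁))
e^(−0.555×2.7) = 0.2235; e^(−0.555×4.9) = 0.0659
⟨φ⟩ = 0.69 × (0.2235 − 0.0659) / (0.555 × 2.2) = 0.69 × 0.1290 = 0.0890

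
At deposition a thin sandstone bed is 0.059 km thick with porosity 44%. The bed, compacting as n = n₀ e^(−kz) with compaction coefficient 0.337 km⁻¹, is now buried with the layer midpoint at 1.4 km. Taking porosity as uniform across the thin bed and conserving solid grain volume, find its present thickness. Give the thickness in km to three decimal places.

Porosity at 1.4 km: n = 0.44·exp(−0.337×1.4) = 0.2745
Solid-volume conservation: h(1−n) = h₀(1−n₀) ⇒ h = h₀·(1−n₀)/(1−n)
h = 0.059 × (1 − 0.44)/(1 − 0.2745) = 0.059 × 0.7719 = 0.0455 km

0.046 km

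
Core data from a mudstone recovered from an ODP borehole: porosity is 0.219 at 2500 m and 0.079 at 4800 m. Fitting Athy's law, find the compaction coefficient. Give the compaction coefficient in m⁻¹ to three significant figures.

0.000443 m⁻¹

Working in km (1 km = 1000 m; k in km⁻¹ = k in m⁻¹ × 1000):
Athy: phi(Z) = phi₀ e^(−kZ) ⇒ phi₁/phi₂ = e^{k(Z₂−Z₁)} ⇒ k = ln(phi₁/phi₂)/(Z₂−Z₁)
k = ln(0.219/0.079) / (4.8 − 2.5) = ln(2.772) / 2.3 = 1.0196 / 2.3 = 0.4433 km⁻¹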